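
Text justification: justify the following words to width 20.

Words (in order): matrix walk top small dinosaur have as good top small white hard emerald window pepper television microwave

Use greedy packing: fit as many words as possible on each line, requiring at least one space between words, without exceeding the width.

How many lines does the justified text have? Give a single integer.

Line 1: ['matrix', 'walk', 'top'] (min_width=15, slack=5)
Line 2: ['small', 'dinosaur', 'have'] (min_width=19, slack=1)
Line 3: ['as', 'good', 'top', 'small'] (min_width=17, slack=3)
Line 4: ['white', 'hard', 'emerald'] (min_width=18, slack=2)
Line 5: ['window', 'pepper'] (min_width=13, slack=7)
Line 6: ['television', 'microwave'] (min_width=20, slack=0)
Total lines: 6

Answer: 6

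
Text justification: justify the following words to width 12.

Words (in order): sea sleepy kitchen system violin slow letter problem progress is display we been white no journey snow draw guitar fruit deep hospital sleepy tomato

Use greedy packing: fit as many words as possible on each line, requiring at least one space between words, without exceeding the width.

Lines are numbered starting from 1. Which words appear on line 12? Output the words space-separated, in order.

Line 1: ['sea', 'sleepy'] (min_width=10, slack=2)
Line 2: ['kitchen'] (min_width=7, slack=5)
Line 3: ['system'] (min_width=6, slack=6)
Line 4: ['violin', 'slow'] (min_width=11, slack=1)
Line 5: ['letter'] (min_width=6, slack=6)
Line 6: ['problem'] (min_width=7, slack=5)
Line 7: ['progress', 'is'] (min_width=11, slack=1)
Line 8: ['display', 'we'] (min_width=10, slack=2)
Line 9: ['been', 'white'] (min_width=10, slack=2)
Line 10: ['no', 'journey'] (min_width=10, slack=2)
Line 11: ['snow', 'draw'] (min_width=9, slack=3)
Line 12: ['guitar', 'fruit'] (min_width=12, slack=0)
Line 13: ['deep'] (min_width=4, slack=8)
Line 14: ['hospital'] (min_width=8, slack=4)
Line 15: ['sleepy'] (min_width=6, slack=6)
Line 16: ['tomato'] (min_width=6, slack=6)

Answer: guitar fruit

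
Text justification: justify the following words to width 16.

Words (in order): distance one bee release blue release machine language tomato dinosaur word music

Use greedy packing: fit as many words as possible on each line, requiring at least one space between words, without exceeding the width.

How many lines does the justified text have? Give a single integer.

Answer: 6

Derivation:
Line 1: ['distance', 'one', 'bee'] (min_width=16, slack=0)
Line 2: ['release', 'blue'] (min_width=12, slack=4)
Line 3: ['release', 'machine'] (min_width=15, slack=1)
Line 4: ['language', 'tomato'] (min_width=15, slack=1)
Line 5: ['dinosaur', 'word'] (min_width=13, slack=3)
Line 6: ['music'] (min_width=5, slack=11)
Total lines: 6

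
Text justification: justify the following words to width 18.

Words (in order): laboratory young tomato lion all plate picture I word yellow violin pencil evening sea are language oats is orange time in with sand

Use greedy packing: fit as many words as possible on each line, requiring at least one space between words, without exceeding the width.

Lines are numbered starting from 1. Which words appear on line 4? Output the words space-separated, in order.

Line 1: ['laboratory', 'young'] (min_width=16, slack=2)
Line 2: ['tomato', 'lion', 'all'] (min_width=15, slack=3)
Line 3: ['plate', 'picture', 'I'] (min_width=15, slack=3)
Line 4: ['word', 'yellow', 'violin'] (min_width=18, slack=0)
Line 5: ['pencil', 'evening', 'sea'] (min_width=18, slack=0)
Line 6: ['are', 'language', 'oats'] (min_width=17, slack=1)
Line 7: ['is', 'orange', 'time', 'in'] (min_width=17, slack=1)
Line 8: ['with', 'sand'] (min_width=9, slack=9)

Answer: word yellow violin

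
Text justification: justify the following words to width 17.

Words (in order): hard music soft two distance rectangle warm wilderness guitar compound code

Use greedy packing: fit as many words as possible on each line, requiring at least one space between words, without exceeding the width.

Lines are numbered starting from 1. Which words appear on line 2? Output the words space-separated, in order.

Line 1: ['hard', 'music', 'soft'] (min_width=15, slack=2)
Line 2: ['two', 'distance'] (min_width=12, slack=5)
Line 3: ['rectangle', 'warm'] (min_width=14, slack=3)
Line 4: ['wilderness', 'guitar'] (min_width=17, slack=0)
Line 5: ['compound', 'code'] (min_width=13, slack=4)

Answer: two distance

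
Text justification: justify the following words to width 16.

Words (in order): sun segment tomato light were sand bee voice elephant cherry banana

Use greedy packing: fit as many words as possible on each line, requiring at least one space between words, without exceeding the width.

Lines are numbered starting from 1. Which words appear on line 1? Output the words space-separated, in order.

Answer: sun segment

Derivation:
Line 1: ['sun', 'segment'] (min_width=11, slack=5)
Line 2: ['tomato', 'light'] (min_width=12, slack=4)
Line 3: ['were', 'sand', 'bee'] (min_width=13, slack=3)
Line 4: ['voice', 'elephant'] (min_width=14, slack=2)
Line 5: ['cherry', 'banana'] (min_width=13, slack=3)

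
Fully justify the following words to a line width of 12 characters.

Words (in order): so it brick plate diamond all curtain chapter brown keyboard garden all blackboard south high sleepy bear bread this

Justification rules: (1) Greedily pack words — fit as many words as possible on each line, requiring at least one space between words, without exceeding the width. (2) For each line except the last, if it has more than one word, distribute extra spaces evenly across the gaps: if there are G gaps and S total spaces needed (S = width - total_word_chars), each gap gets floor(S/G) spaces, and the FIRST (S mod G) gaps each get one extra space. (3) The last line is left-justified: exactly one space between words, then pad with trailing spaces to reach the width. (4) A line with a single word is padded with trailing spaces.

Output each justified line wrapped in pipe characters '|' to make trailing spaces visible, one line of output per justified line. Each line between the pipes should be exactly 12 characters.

Line 1: ['so', 'it', 'brick'] (min_width=11, slack=1)
Line 2: ['plate'] (min_width=5, slack=7)
Line 3: ['diamond', 'all'] (min_width=11, slack=1)
Line 4: ['curtain'] (min_width=7, slack=5)
Line 5: ['chapter'] (min_width=7, slack=5)
Line 6: ['brown'] (min_width=5, slack=7)
Line 7: ['keyboard'] (min_width=8, slack=4)
Line 8: ['garden', 'all'] (min_width=10, slack=2)
Line 9: ['blackboard'] (min_width=10, slack=2)
Line 10: ['south', 'high'] (min_width=10, slack=2)
Line 11: ['sleepy', 'bear'] (min_width=11, slack=1)
Line 12: ['bread', 'this'] (min_width=10, slack=2)

Answer: |so  it brick|
|plate       |
|diamond  all|
|curtain     |
|chapter     |
|brown       |
|keyboard    |
|garden   all|
|blackboard  |
|south   high|
|sleepy  bear|
|bread this  |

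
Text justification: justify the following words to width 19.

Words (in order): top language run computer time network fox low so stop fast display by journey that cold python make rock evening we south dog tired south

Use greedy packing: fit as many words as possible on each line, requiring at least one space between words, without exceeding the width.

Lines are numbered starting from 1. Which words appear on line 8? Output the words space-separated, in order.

Line 1: ['top', 'language', 'run'] (min_width=16, slack=3)
Line 2: ['computer', 'time'] (min_width=13, slack=6)
Line 3: ['network', 'fox', 'low', 'so'] (min_width=18, slack=1)
Line 4: ['stop', 'fast', 'display'] (min_width=17, slack=2)
Line 5: ['by', 'journey', 'that'] (min_width=15, slack=4)
Line 6: ['cold', 'python', 'make'] (min_width=16, slack=3)
Line 7: ['rock', 'evening', 'we'] (min_width=15, slack=4)
Line 8: ['south', 'dog', 'tired'] (min_width=15, slack=4)
Line 9: ['south'] (min_width=5, slack=14)

Answer: south dog tired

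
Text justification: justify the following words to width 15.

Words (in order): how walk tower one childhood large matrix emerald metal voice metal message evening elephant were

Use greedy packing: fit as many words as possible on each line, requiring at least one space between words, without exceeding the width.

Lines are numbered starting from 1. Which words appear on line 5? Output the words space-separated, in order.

Line 1: ['how', 'walk', 'tower'] (min_width=14, slack=1)
Line 2: ['one', 'childhood'] (min_width=13, slack=2)
Line 3: ['large', 'matrix'] (min_width=12, slack=3)
Line 4: ['emerald', 'metal'] (min_width=13, slack=2)
Line 5: ['voice', 'metal'] (min_width=11, slack=4)
Line 6: ['message', 'evening'] (min_width=15, slack=0)
Line 7: ['elephant', 'were'] (min_width=13, slack=2)

Answer: voice metal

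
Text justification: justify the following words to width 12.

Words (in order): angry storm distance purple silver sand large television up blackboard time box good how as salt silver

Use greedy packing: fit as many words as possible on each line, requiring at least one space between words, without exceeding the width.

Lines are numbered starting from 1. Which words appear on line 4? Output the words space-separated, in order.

Line 1: ['angry', 'storm'] (min_width=11, slack=1)
Line 2: ['distance'] (min_width=8, slack=4)
Line 3: ['purple'] (min_width=6, slack=6)
Line 4: ['silver', 'sand'] (min_width=11, slack=1)
Line 5: ['large'] (min_width=5, slack=7)
Line 6: ['television'] (min_width=10, slack=2)
Line 7: ['up'] (min_width=2, slack=10)
Line 8: ['blackboard'] (min_width=10, slack=2)
Line 9: ['time', 'box'] (min_width=8, slack=4)
Line 10: ['good', 'how', 'as'] (min_width=11, slack=1)
Line 11: ['salt', 'silver'] (min_width=11, slack=1)

Answer: silver sand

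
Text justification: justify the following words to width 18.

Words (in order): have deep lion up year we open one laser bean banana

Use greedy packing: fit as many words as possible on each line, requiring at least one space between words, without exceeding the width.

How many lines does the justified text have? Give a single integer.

Line 1: ['have', 'deep', 'lion', 'up'] (min_width=17, slack=1)
Line 2: ['year', 'we', 'open', 'one'] (min_width=16, slack=2)
Line 3: ['laser', 'bean', 'banana'] (min_width=17, slack=1)
Total lines: 3

Answer: 3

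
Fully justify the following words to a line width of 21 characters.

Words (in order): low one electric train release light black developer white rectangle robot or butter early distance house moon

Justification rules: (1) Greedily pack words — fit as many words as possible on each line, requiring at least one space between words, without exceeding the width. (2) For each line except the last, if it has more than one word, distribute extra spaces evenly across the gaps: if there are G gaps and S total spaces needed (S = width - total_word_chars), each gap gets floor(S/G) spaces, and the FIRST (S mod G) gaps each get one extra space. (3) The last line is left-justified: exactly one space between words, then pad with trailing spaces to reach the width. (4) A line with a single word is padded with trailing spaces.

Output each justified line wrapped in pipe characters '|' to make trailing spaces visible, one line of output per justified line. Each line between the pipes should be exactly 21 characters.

Line 1: ['low', 'one', 'electric'] (min_width=16, slack=5)
Line 2: ['train', 'release', 'light'] (min_width=19, slack=2)
Line 3: ['black', 'developer', 'white'] (min_width=21, slack=0)
Line 4: ['rectangle', 'robot', 'or'] (min_width=18, slack=3)
Line 5: ['butter', 'early', 'distance'] (min_width=21, slack=0)
Line 6: ['house', 'moon'] (min_width=10, slack=11)

Answer: |low    one   electric|
|train  release  light|
|black developer white|
|rectangle   robot  or|
|butter early distance|
|house moon           |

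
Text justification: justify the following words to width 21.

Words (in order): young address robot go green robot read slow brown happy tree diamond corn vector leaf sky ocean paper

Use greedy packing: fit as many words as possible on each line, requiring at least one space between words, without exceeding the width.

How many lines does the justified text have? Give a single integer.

Line 1: ['young', 'address', 'robot'] (min_width=19, slack=2)
Line 2: ['go', 'green', 'robot', 'read'] (min_width=19, slack=2)
Line 3: ['slow', 'brown', 'happy', 'tree'] (min_width=21, slack=0)
Line 4: ['diamond', 'corn', 'vector'] (min_width=19, slack=2)
Line 5: ['leaf', 'sky', 'ocean', 'paper'] (min_width=20, slack=1)
Total lines: 5

Answer: 5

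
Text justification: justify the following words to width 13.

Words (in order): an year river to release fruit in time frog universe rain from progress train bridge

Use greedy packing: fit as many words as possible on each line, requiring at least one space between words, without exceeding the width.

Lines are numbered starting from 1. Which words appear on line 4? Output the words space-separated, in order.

Line 1: ['an', 'year', 'river'] (min_width=13, slack=0)
Line 2: ['to', 'release'] (min_width=10, slack=3)
Line 3: ['fruit', 'in', 'time'] (min_width=13, slack=0)
Line 4: ['frog', 'universe'] (min_width=13, slack=0)
Line 5: ['rain', 'from'] (min_width=9, slack=4)
Line 6: ['progress'] (min_width=8, slack=5)
Line 7: ['train', 'bridge'] (min_width=12, slack=1)

Answer: frog universe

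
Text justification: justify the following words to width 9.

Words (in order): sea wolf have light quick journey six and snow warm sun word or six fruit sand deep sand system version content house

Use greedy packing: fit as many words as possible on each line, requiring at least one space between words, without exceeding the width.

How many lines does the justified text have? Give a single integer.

Line 1: ['sea', 'wolf'] (min_width=8, slack=1)
Line 2: ['have'] (min_width=4, slack=5)
Line 3: ['light'] (min_width=5, slack=4)
Line 4: ['quick'] (min_width=5, slack=4)
Line 5: ['journey'] (min_width=7, slack=2)
Line 6: ['six', 'and'] (min_width=7, slack=2)
Line 7: ['snow', 'warm'] (min_width=9, slack=0)
Line 8: ['sun', 'word'] (min_width=8, slack=1)
Line 9: ['or', 'six'] (min_width=6, slack=3)
Line 10: ['fruit'] (min_width=5, slack=4)
Line 11: ['sand', 'deep'] (min_width=9, slack=0)
Line 12: ['sand'] (min_width=4, slack=5)
Line 13: ['system'] (min_width=6, slack=3)
Line 14: ['version'] (min_width=7, slack=2)
Line 15: ['content'] (min_width=7, slack=2)
Line 16: ['house'] (min_width=5, slack=4)
Total lines: 16

Answer: 16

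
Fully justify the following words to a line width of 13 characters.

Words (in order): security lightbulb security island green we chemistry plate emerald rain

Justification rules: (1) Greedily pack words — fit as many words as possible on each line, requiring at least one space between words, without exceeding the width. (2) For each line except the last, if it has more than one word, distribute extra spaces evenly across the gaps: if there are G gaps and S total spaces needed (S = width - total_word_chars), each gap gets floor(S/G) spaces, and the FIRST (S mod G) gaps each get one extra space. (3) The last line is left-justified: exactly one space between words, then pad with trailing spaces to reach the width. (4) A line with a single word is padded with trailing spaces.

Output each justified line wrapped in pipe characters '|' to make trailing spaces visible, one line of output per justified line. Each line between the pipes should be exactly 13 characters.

Answer: |security     |
|lightbulb    |
|security     |
|island  green|
|we  chemistry|
|plate emerald|
|rain         |

Derivation:
Line 1: ['security'] (min_width=8, slack=5)
Line 2: ['lightbulb'] (min_width=9, slack=4)
Line 3: ['security'] (min_width=8, slack=5)
Line 4: ['island', 'green'] (min_width=12, slack=1)
Line 5: ['we', 'chemistry'] (min_width=12, slack=1)
Line 6: ['plate', 'emerald'] (min_width=13, slack=0)
Line 7: ['rain'] (min_width=4, slack=9)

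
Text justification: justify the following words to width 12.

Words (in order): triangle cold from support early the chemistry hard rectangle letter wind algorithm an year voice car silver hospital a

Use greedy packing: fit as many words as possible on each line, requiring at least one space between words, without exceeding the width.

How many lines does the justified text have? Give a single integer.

Line 1: ['triangle'] (min_width=8, slack=4)
Line 2: ['cold', 'from'] (min_width=9, slack=3)
Line 3: ['support'] (min_width=7, slack=5)
Line 4: ['early', 'the'] (min_width=9, slack=3)
Line 5: ['chemistry'] (min_width=9, slack=3)
Line 6: ['hard'] (min_width=4, slack=8)
Line 7: ['rectangle'] (min_width=9, slack=3)
Line 8: ['letter', 'wind'] (min_width=11, slack=1)
Line 9: ['algorithm', 'an'] (min_width=12, slack=0)
Line 10: ['year', 'voice'] (min_width=10, slack=2)
Line 11: ['car', 'silver'] (min_width=10, slack=2)
Line 12: ['hospital', 'a'] (min_width=10, slack=2)
Total lines: 12

Answer: 12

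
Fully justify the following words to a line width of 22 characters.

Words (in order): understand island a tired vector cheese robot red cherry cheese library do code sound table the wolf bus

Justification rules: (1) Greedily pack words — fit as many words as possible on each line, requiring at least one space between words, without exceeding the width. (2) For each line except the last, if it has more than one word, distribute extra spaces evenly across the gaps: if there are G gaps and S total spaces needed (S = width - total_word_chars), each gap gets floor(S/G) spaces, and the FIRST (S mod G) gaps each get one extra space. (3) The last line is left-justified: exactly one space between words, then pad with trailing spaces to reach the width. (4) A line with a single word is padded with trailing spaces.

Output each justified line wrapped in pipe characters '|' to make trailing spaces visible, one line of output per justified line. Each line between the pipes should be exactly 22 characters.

Answer: |understand   island  a|
|tired   vector  cheese|
|robot    red    cherry|
|cheese library do code|
|sound  table  the wolf|
|bus                   |

Derivation:
Line 1: ['understand', 'island', 'a'] (min_width=19, slack=3)
Line 2: ['tired', 'vector', 'cheese'] (min_width=19, slack=3)
Line 3: ['robot', 'red', 'cherry'] (min_width=16, slack=6)
Line 4: ['cheese', 'library', 'do', 'code'] (min_width=22, slack=0)
Line 5: ['sound', 'table', 'the', 'wolf'] (min_width=20, slack=2)
Line 6: ['bus'] (min_width=3, slack=19)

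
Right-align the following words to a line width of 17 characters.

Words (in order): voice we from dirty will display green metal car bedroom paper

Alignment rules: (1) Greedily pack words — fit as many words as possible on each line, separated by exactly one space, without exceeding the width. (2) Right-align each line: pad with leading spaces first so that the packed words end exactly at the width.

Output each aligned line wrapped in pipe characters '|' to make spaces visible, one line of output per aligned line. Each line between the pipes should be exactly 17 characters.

Line 1: ['voice', 'we', 'from'] (min_width=13, slack=4)
Line 2: ['dirty', 'will'] (min_width=10, slack=7)
Line 3: ['display', 'green'] (min_width=13, slack=4)
Line 4: ['metal', 'car', 'bedroom'] (min_width=17, slack=0)
Line 5: ['paper'] (min_width=5, slack=12)

Answer: |    voice we from|
|       dirty will|
|    display green|
|metal car bedroom|
|            paper|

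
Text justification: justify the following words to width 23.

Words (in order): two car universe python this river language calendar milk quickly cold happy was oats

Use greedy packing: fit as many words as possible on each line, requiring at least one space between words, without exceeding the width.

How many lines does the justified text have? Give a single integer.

Line 1: ['two', 'car', 'universe', 'python'] (min_width=23, slack=0)
Line 2: ['this', 'river', 'language'] (min_width=19, slack=4)
Line 3: ['calendar', 'milk', 'quickly'] (min_width=21, slack=2)
Line 4: ['cold', 'happy', 'was', 'oats'] (min_width=19, slack=4)
Total lines: 4

Answer: 4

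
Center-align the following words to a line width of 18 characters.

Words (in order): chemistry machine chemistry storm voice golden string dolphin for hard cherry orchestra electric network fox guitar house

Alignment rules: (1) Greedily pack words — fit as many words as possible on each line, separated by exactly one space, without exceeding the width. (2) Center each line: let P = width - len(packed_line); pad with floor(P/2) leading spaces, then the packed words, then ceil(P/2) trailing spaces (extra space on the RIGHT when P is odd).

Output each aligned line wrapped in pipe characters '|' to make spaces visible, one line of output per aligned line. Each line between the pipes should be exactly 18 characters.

Answer: |chemistry machine |
| chemistry storm  |
|   voice golden   |
|string dolphin for|
|   hard cherry    |
|orchestra electric|
|network fox guitar|
|      house       |

Derivation:
Line 1: ['chemistry', 'machine'] (min_width=17, slack=1)
Line 2: ['chemistry', 'storm'] (min_width=15, slack=3)
Line 3: ['voice', 'golden'] (min_width=12, slack=6)
Line 4: ['string', 'dolphin', 'for'] (min_width=18, slack=0)
Line 5: ['hard', 'cherry'] (min_width=11, slack=7)
Line 6: ['orchestra', 'electric'] (min_width=18, slack=0)
Line 7: ['network', 'fox', 'guitar'] (min_width=18, slack=0)
Line 8: ['house'] (min_width=5, slack=13)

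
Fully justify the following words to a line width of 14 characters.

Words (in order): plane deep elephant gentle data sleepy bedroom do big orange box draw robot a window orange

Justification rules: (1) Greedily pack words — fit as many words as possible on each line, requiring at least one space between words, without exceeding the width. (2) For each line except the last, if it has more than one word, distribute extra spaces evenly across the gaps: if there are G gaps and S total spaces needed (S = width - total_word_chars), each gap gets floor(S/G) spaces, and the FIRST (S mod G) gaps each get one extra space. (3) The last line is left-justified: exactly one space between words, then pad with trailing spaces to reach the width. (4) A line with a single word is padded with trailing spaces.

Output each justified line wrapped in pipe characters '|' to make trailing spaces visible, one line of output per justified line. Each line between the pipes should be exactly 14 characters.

Line 1: ['plane', 'deep'] (min_width=10, slack=4)
Line 2: ['elephant'] (min_width=8, slack=6)
Line 3: ['gentle', 'data'] (min_width=11, slack=3)
Line 4: ['sleepy', 'bedroom'] (min_width=14, slack=0)
Line 5: ['do', 'big', 'orange'] (min_width=13, slack=1)
Line 6: ['box', 'draw', 'robot'] (min_width=14, slack=0)
Line 7: ['a', 'window'] (min_width=8, slack=6)
Line 8: ['orange'] (min_width=6, slack=8)

Answer: |plane     deep|
|elephant      |
|gentle    data|
|sleepy bedroom|
|do  big orange|
|box draw robot|
|a       window|
|orange        |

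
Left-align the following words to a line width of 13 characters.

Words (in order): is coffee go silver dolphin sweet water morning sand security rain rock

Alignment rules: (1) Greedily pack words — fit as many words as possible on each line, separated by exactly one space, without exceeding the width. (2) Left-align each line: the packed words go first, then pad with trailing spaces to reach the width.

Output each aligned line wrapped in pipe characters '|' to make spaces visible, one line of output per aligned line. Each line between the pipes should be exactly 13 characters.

Line 1: ['is', 'coffee', 'go'] (min_width=12, slack=1)
Line 2: ['silver'] (min_width=6, slack=7)
Line 3: ['dolphin', 'sweet'] (min_width=13, slack=0)
Line 4: ['water', 'morning'] (min_width=13, slack=0)
Line 5: ['sand', 'security'] (min_width=13, slack=0)
Line 6: ['rain', 'rock'] (min_width=9, slack=4)

Answer: |is coffee go |
|silver       |
|dolphin sweet|
|water morning|
|sand security|
|rain rock    |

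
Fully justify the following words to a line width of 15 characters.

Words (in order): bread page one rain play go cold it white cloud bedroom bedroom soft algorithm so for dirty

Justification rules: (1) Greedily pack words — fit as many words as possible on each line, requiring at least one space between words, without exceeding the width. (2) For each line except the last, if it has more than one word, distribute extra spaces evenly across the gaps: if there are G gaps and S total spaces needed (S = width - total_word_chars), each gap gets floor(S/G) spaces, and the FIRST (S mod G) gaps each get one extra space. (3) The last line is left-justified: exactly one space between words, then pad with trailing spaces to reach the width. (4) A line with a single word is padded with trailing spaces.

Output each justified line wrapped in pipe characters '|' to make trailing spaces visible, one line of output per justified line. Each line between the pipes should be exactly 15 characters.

Answer: |bread  page one|
|rain   play  go|
|cold  it  white|
|cloud   bedroom|
|bedroom    soft|
|algorithm    so|
|for dirty      |

Derivation:
Line 1: ['bread', 'page', 'one'] (min_width=14, slack=1)
Line 2: ['rain', 'play', 'go'] (min_width=12, slack=3)
Line 3: ['cold', 'it', 'white'] (min_width=13, slack=2)
Line 4: ['cloud', 'bedroom'] (min_width=13, slack=2)
Line 5: ['bedroom', 'soft'] (min_width=12, slack=3)
Line 6: ['algorithm', 'so'] (min_width=12, slack=3)
Line 7: ['for', 'dirty'] (min_width=9, slack=6)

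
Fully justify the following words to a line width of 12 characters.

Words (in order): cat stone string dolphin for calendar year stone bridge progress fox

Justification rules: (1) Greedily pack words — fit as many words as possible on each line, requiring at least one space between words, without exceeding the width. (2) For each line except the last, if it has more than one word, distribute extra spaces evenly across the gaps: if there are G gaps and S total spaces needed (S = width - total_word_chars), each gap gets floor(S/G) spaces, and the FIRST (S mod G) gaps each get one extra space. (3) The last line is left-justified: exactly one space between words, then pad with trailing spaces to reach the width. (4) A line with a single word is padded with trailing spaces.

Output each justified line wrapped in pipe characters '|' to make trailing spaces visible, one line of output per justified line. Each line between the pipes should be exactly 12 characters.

Answer: |cat    stone|
|string      |
|dolphin  for|
|calendar    |
|year   stone|
|bridge      |
|progress fox|

Derivation:
Line 1: ['cat', 'stone'] (min_width=9, slack=3)
Line 2: ['string'] (min_width=6, slack=6)
Line 3: ['dolphin', 'for'] (min_width=11, slack=1)
Line 4: ['calendar'] (min_width=8, slack=4)
Line 5: ['year', 'stone'] (min_width=10, slack=2)
Line 6: ['bridge'] (min_width=6, slack=6)
Line 7: ['progress', 'fox'] (min_width=12, slack=0)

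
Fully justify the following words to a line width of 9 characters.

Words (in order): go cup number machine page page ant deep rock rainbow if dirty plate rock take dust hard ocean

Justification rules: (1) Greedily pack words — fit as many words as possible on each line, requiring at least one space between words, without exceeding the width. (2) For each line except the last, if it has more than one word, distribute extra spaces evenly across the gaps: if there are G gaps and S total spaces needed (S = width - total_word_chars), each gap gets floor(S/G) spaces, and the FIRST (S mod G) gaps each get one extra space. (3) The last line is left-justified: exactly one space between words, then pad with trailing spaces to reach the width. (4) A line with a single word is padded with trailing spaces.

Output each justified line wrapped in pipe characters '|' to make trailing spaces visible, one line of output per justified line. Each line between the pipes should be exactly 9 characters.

Line 1: ['go', 'cup'] (min_width=6, slack=3)
Line 2: ['number'] (min_width=6, slack=3)
Line 3: ['machine'] (min_width=7, slack=2)
Line 4: ['page', 'page'] (min_width=9, slack=0)
Line 5: ['ant', 'deep'] (min_width=8, slack=1)
Line 6: ['rock'] (min_width=4, slack=5)
Line 7: ['rainbow'] (min_width=7, slack=2)
Line 8: ['if', 'dirty'] (min_width=8, slack=1)
Line 9: ['plate'] (min_width=5, slack=4)
Line 10: ['rock', 'take'] (min_width=9, slack=0)
Line 11: ['dust', 'hard'] (min_width=9, slack=0)
Line 12: ['ocean'] (min_width=5, slack=4)

Answer: |go    cup|
|number   |
|machine  |
|page page|
|ant  deep|
|rock     |
|rainbow  |
|if  dirty|
|plate    |
|rock take|
|dust hard|
|ocean    |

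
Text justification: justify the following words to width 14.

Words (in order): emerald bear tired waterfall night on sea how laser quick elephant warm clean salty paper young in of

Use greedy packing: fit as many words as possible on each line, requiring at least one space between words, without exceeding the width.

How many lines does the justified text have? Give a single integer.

Answer: 9

Derivation:
Line 1: ['emerald', 'bear'] (min_width=12, slack=2)
Line 2: ['tired'] (min_width=5, slack=9)
Line 3: ['waterfall'] (min_width=9, slack=5)
Line 4: ['night', 'on', 'sea'] (min_width=12, slack=2)
Line 5: ['how', 'laser'] (min_width=9, slack=5)
Line 6: ['quick', 'elephant'] (min_width=14, slack=0)
Line 7: ['warm', 'clean'] (min_width=10, slack=4)
Line 8: ['salty', 'paper'] (min_width=11, slack=3)
Line 9: ['young', 'in', 'of'] (min_width=11, slack=3)
Total lines: 9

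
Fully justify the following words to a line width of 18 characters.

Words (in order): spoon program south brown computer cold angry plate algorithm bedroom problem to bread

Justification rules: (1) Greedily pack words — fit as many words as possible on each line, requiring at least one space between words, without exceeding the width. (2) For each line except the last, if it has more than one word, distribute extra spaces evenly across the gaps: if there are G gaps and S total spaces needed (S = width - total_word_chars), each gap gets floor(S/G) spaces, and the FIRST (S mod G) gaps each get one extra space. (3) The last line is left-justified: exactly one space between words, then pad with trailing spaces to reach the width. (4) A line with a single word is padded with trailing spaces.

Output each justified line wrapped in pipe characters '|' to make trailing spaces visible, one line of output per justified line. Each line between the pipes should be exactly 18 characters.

Line 1: ['spoon', 'program'] (min_width=13, slack=5)
Line 2: ['south', 'brown'] (min_width=11, slack=7)
Line 3: ['computer', 'cold'] (min_width=13, slack=5)
Line 4: ['angry', 'plate'] (min_width=11, slack=7)
Line 5: ['algorithm', 'bedroom'] (min_width=17, slack=1)
Line 6: ['problem', 'to', 'bread'] (min_width=16, slack=2)

Answer: |spoon      program|
|south        brown|
|computer      cold|
|angry        plate|
|algorithm  bedroom|
|problem to bread  |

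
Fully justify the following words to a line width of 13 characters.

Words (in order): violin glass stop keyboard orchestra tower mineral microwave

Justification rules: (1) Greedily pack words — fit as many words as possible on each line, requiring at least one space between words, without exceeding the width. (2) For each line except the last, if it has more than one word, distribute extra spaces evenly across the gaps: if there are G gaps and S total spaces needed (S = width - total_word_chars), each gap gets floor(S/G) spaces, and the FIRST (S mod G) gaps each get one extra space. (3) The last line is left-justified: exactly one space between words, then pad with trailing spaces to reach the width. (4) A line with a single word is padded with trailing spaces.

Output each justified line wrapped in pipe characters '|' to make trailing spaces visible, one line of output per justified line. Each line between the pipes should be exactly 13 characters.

Line 1: ['violin', 'glass'] (min_width=12, slack=1)
Line 2: ['stop', 'keyboard'] (min_width=13, slack=0)
Line 3: ['orchestra'] (min_width=9, slack=4)
Line 4: ['tower', 'mineral'] (min_width=13, slack=0)
Line 5: ['microwave'] (min_width=9, slack=4)

Answer: |violin  glass|
|stop keyboard|
|orchestra    |
|tower mineral|
|microwave    |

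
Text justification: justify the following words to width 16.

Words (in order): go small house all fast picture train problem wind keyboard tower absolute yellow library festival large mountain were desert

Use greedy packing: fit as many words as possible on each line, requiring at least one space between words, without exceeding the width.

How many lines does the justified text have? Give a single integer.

Line 1: ['go', 'small', 'house'] (min_width=14, slack=2)
Line 2: ['all', 'fast', 'picture'] (min_width=16, slack=0)
Line 3: ['train', 'problem'] (min_width=13, slack=3)
Line 4: ['wind', 'keyboard'] (min_width=13, slack=3)
Line 5: ['tower', 'absolute'] (min_width=14, slack=2)
Line 6: ['yellow', 'library'] (min_width=14, slack=2)
Line 7: ['festival', 'large'] (min_width=14, slack=2)
Line 8: ['mountain', 'were'] (min_width=13, slack=3)
Line 9: ['desert'] (min_width=6, slack=10)
Total lines: 9

Answer: 9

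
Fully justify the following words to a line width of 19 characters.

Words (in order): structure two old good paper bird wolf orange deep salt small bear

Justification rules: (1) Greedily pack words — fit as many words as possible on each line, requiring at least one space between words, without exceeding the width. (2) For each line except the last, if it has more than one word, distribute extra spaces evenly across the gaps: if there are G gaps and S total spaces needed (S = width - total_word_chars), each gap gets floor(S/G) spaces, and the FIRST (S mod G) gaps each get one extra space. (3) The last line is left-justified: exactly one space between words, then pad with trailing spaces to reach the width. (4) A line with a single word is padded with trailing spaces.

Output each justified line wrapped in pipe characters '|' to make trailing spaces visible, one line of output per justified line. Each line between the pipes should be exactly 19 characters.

Line 1: ['structure', 'two', 'old'] (min_width=17, slack=2)
Line 2: ['good', 'paper', 'bird'] (min_width=15, slack=4)
Line 3: ['wolf', 'orange', 'deep'] (min_width=16, slack=3)
Line 4: ['salt', 'small', 'bear'] (min_width=15, slack=4)

Answer: |structure  two  old|
|good   paper   bird|
|wolf   orange  deep|
|salt small bear    |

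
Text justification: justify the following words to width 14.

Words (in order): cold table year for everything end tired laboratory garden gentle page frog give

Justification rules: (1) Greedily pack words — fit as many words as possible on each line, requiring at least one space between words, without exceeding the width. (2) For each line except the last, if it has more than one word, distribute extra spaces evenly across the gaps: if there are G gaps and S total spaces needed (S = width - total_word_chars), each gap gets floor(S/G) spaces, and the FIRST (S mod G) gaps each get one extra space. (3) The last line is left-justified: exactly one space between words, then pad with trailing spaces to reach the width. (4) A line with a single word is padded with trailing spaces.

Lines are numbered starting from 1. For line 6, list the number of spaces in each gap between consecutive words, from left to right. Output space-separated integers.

Line 1: ['cold', 'table'] (min_width=10, slack=4)
Line 2: ['year', 'for'] (min_width=8, slack=6)
Line 3: ['everything', 'end'] (min_width=14, slack=0)
Line 4: ['tired'] (min_width=5, slack=9)
Line 5: ['laboratory'] (min_width=10, slack=4)
Line 6: ['garden', 'gentle'] (min_width=13, slack=1)
Line 7: ['page', 'frog', 'give'] (min_width=14, slack=0)

Answer: 2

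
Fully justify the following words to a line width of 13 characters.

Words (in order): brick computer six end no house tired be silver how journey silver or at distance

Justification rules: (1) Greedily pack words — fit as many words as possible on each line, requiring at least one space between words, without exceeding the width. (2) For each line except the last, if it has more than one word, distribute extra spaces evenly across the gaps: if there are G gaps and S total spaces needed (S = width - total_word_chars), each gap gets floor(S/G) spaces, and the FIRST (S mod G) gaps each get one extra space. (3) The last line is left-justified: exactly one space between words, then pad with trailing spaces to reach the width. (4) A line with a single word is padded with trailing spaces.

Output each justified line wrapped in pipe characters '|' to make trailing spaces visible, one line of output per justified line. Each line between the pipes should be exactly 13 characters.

Answer: |brick        |
|computer  six|
|end  no house|
|tired      be|
|silver    how|
|journey      |
|silver  or at|
|distance     |

Derivation:
Line 1: ['brick'] (min_width=5, slack=8)
Line 2: ['computer', 'six'] (min_width=12, slack=1)
Line 3: ['end', 'no', 'house'] (min_width=12, slack=1)
Line 4: ['tired', 'be'] (min_width=8, slack=5)
Line 5: ['silver', 'how'] (min_width=10, slack=3)
Line 6: ['journey'] (min_width=7, slack=6)
Line 7: ['silver', 'or', 'at'] (min_width=12, slack=1)
Line 8: ['distance'] (min_width=8, slack=5)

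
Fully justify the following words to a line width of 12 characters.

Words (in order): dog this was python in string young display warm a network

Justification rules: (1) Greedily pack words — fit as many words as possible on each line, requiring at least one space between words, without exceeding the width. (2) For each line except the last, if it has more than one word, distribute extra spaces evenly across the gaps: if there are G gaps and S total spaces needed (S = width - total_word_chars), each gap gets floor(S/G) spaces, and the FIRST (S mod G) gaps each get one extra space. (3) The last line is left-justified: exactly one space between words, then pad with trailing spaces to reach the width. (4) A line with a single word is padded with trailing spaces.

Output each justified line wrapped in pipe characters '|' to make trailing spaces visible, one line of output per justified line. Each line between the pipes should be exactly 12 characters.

Answer: |dog this was|
|python    in|
|string young|
|display warm|
|a network   |

Derivation:
Line 1: ['dog', 'this', 'was'] (min_width=12, slack=0)
Line 2: ['python', 'in'] (min_width=9, slack=3)
Line 3: ['string', 'young'] (min_width=12, slack=0)
Line 4: ['display', 'warm'] (min_width=12, slack=0)
Line 5: ['a', 'network'] (min_width=9, slack=3)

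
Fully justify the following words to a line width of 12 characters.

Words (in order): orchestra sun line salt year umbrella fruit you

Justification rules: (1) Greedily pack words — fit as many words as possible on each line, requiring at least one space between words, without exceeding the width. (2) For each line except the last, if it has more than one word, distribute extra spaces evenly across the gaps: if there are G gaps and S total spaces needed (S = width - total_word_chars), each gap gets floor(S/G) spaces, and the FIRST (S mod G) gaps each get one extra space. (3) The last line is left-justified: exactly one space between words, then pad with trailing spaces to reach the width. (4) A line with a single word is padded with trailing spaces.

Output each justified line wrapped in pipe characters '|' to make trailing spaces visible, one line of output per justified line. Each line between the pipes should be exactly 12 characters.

Line 1: ['orchestra'] (min_width=9, slack=3)
Line 2: ['sun', 'line'] (min_width=8, slack=4)
Line 3: ['salt', 'year'] (min_width=9, slack=3)
Line 4: ['umbrella'] (min_width=8, slack=4)
Line 5: ['fruit', 'you'] (min_width=9, slack=3)

Answer: |orchestra   |
|sun     line|
|salt    year|
|umbrella    |
|fruit you   |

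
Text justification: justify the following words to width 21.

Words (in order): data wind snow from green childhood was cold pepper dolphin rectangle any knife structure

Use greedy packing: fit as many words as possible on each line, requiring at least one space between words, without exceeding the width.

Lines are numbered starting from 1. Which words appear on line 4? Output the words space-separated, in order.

Line 1: ['data', 'wind', 'snow', 'from'] (min_width=19, slack=2)
Line 2: ['green', 'childhood', 'was'] (min_width=19, slack=2)
Line 3: ['cold', 'pepper', 'dolphin'] (min_width=19, slack=2)
Line 4: ['rectangle', 'any', 'knife'] (min_width=19, slack=2)
Line 5: ['structure'] (min_width=9, slack=12)

Answer: rectangle any knife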